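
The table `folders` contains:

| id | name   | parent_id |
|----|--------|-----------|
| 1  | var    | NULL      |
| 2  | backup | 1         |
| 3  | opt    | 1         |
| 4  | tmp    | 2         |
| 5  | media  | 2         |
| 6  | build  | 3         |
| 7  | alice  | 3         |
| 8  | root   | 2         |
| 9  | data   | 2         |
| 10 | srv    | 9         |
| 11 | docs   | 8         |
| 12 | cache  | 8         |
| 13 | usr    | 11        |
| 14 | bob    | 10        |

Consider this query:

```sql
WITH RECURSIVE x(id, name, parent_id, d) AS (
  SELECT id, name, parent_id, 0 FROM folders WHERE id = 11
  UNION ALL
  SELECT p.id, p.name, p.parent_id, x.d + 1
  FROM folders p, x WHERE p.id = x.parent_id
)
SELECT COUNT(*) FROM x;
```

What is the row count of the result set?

4

Base: id=11 (docs), parent_id=8, d 0.
Iteration 1: join on id=8 -> root (id 8, parent_id=2, d 1).
Iteration 2: join on id=2 -> backup (id 2, parent_id=1, d 2).
Iteration 3: join on id=1 -> var (id 1, parent_id=NULL, d 3).
Iteration 4: parent_id is NULL; no match; recursion stops.
Total rows emitted: 4.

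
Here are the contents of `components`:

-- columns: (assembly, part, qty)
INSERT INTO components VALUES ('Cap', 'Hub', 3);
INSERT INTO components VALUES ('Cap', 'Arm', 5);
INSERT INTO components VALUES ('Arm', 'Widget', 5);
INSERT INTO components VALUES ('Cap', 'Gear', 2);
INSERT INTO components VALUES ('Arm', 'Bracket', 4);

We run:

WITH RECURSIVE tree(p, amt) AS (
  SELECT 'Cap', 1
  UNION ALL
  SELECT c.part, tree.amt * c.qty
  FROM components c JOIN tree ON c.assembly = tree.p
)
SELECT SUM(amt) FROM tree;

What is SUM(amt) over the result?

56

Base: (Cap, amt=1).
Iteration 1: components of {Cap} -> Arm = 1*5 = 5, Gear = 1*2 = 2, Hub = 1*3 = 3.
Iteration 2: components of {Arm,Gear,Hub} -> Bracket = 5*4 = 20, Widget = 5*5 = 25.
Iteration 3: no further components; recursion stops.
SUM(amt) = 1 + 3 + 5 + 2 + 25 + 20 = 56.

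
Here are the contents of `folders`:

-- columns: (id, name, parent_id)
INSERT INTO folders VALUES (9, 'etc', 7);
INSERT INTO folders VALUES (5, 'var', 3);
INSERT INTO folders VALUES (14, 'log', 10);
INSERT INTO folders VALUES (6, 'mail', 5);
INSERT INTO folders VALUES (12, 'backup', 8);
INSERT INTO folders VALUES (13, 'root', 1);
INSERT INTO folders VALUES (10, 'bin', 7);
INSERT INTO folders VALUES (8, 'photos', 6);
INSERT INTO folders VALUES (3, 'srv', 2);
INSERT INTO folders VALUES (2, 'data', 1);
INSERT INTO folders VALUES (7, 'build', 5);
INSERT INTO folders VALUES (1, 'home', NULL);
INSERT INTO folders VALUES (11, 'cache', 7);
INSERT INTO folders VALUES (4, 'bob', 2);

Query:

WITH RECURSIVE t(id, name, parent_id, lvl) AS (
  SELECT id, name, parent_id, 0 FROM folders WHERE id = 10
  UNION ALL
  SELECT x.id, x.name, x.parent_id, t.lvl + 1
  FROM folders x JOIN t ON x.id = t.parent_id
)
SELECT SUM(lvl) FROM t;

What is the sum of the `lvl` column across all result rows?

15

Base: id=10 (bin), parent_id=7, lvl 0.
Iteration 1: join on id=7 -> build (id 7, parent_id=5, lvl 1).
Iteration 2: join on id=5 -> var (id 5, parent_id=3, lvl 2).
Iteration 3: join on id=3 -> srv (id 3, parent_id=2, lvl 3).
Iteration 4: join on id=2 -> data (id 2, parent_id=1, lvl 4).
Iteration 5: join on id=1 -> home (id 1, parent_id=NULL, lvl 5).
Iteration 6: parent_id is NULL; no match; recursion stops.
SUM(lvl) = 0 + 1 + 2 + 3 + 4 + 5 = 15.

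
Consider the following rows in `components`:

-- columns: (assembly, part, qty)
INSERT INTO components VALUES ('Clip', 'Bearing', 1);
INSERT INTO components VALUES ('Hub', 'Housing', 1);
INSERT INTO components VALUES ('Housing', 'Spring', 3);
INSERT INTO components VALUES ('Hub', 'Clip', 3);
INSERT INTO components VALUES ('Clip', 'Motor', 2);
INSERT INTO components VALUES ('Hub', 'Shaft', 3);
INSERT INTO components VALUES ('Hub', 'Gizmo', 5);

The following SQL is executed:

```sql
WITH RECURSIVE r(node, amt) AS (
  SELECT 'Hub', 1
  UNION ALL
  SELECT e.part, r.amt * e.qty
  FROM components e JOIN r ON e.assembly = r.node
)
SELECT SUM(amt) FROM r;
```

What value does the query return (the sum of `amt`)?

Base: (Hub, amt=1).
Iteration 1: components of {Hub} -> Clip = 1*3 = 3, Gizmo = 1*5 = 5, Housing = 1*1 = 1, Shaft = 1*3 = 3.
Iteration 2: components of {Clip,Gizmo,Housing,Shaft} -> Bearing = 3*1 = 3, Motor = 3*2 = 6, Spring = 1*3 = 3.
Iteration 3: no further components; recursion stops.
SUM(amt) = 1 + 3 + 3 + 5 + 1 + 6 + 3 + 3 = 25.

25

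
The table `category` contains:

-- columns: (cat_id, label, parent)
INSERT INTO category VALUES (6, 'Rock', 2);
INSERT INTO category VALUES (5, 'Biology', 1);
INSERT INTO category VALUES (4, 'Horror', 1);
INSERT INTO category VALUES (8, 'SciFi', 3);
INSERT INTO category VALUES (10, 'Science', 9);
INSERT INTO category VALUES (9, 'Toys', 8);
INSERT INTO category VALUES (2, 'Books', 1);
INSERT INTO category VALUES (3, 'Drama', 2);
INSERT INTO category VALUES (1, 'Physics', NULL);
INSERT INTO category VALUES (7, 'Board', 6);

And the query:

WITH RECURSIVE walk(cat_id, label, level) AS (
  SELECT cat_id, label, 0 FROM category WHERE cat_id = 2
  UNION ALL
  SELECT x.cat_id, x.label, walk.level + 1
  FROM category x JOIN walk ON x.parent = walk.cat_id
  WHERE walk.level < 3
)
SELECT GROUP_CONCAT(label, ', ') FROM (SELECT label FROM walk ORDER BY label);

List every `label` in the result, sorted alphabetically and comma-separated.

Base: cat_id=2 (Books) at level 0.
Iteration 1: rows with parent in {2} -> Drama (id 3, level 1), Rock (id 6, level 1).
Iteration 2: rows with parent in {3,6} -> Board (id 7, level 2), SciFi (id 8, level 2).
Iteration 3: rows with parent in {7,8} -> Toys (id 9, level 3).
Iteration 4: level < 3 fails for all current rows; recursion stops.

Board, Books, Drama, Rock, SciFi, Toys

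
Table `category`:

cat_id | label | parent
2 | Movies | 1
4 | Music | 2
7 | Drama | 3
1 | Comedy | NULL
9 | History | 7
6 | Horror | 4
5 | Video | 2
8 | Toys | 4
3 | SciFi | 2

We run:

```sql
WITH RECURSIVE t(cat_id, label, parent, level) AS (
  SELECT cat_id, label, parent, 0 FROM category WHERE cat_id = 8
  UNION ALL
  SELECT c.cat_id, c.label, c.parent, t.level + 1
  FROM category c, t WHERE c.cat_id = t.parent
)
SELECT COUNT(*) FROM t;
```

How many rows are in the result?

4

Base: cat_id=8 (Toys), parent=4, level 0.
Iteration 1: join on cat_id=4 -> Music (id 4, parent=2, level 1).
Iteration 2: join on cat_id=2 -> Movies (id 2, parent=1, level 2).
Iteration 3: join on cat_id=1 -> Comedy (id 1, parent=NULL, level 3).
Iteration 4: parent is NULL; no match; recursion stops.
Total rows emitted: 4.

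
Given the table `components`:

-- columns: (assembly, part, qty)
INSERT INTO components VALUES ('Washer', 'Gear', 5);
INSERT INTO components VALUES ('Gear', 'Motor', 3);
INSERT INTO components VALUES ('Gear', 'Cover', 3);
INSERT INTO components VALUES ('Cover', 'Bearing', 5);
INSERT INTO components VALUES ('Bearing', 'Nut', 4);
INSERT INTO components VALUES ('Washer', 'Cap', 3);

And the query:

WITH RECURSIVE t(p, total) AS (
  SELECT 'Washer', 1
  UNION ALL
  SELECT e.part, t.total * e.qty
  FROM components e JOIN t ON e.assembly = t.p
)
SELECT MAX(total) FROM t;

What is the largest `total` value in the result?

300

Base: (Washer, total=1).
Iteration 1: components of {Washer} -> Cap = 1*3 = 3, Gear = 1*5 = 5.
Iteration 2: components of {Cap,Gear} -> Cover = 5*3 = 15, Motor = 5*3 = 15.
Iteration 3: components of {Cover,Motor} -> Bearing = 15*5 = 75.
Iteration 4: components of {Bearing} -> Nut = 75*4 = 300.
Iteration 5: no further components; recursion stops.
total values: 1, 5, 3, 15, 15, 75, 300; the maximum is 300.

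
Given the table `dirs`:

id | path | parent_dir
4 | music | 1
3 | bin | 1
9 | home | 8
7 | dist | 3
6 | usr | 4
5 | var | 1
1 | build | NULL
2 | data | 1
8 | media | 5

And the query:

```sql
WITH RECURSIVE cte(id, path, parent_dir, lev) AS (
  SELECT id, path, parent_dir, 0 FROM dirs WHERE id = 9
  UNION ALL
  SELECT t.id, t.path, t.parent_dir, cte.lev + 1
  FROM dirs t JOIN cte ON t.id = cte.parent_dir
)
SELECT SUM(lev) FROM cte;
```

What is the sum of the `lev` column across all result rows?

Base: id=9 (home), parent_dir=8, lev 0.
Iteration 1: join on id=8 -> media (id 8, parent_dir=5, lev 1).
Iteration 2: join on id=5 -> var (id 5, parent_dir=1, lev 2).
Iteration 3: join on id=1 -> build (id 1, parent_dir=NULL, lev 3).
Iteration 4: parent_dir is NULL; no match; recursion stops.
SUM(lev) = 0 + 1 + 2 + 3 = 6.

6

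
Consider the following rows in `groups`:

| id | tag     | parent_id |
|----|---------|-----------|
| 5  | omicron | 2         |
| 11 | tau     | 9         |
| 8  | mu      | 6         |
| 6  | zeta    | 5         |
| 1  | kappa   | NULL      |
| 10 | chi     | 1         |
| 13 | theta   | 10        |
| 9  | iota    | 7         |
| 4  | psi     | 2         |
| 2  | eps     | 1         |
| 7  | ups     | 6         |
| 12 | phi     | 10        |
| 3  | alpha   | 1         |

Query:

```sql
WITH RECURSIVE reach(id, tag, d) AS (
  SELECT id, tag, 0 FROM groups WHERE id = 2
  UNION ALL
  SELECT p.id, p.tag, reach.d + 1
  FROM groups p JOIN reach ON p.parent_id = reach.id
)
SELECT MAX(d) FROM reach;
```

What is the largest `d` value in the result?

5

Base: id=2 (eps) at d 0.
Iteration 1: rows with parent_id in {2} -> psi (id 4, d 1), omicron (id 5, d 1).
Iteration 2: rows with parent_id in {4,5} -> zeta (id 6, d 2).
Iteration 3: rows with parent_id in {6} -> ups (id 7, d 3), mu (id 8, d 3).
Iteration 4: rows with parent_id in {7,8} -> iota (id 9, d 4).
Iteration 5: rows with parent_id in {9} -> tau (id 11, d 5).
Iteration 6: no rows with parent_id in {11}; recursion stops.
d values: 0, 1, 1, 2, 3, 3, 4, 5; the maximum is 5.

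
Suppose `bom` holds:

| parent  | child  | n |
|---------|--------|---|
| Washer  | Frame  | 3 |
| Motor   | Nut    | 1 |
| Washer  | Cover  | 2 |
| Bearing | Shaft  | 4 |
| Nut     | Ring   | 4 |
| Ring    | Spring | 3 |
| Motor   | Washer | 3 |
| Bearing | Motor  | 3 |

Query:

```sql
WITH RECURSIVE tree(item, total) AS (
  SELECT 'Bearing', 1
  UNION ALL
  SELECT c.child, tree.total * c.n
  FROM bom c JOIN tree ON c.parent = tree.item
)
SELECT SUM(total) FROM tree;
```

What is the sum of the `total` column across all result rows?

113

Base: (Bearing, total=1).
Iteration 1: components of {Bearing} -> Motor = 1*3 = 3, Shaft = 1*4 = 4.
Iteration 2: components of {Motor,Shaft} -> Nut = 3*1 = 3, Washer = 3*3 = 9.
Iteration 3: components of {Nut,Washer} -> Cover = 9*2 = 18, Frame = 9*3 = 27, Ring = 3*4 = 12.
Iteration 4: components of {Cover,Frame,Ring} -> Spring = 12*3 = 36.
Iteration 5: no further components; recursion stops.
SUM(total) = 1 + 3 + 4 + 9 + 3 + 18 + 27 + 12 + 36 = 113.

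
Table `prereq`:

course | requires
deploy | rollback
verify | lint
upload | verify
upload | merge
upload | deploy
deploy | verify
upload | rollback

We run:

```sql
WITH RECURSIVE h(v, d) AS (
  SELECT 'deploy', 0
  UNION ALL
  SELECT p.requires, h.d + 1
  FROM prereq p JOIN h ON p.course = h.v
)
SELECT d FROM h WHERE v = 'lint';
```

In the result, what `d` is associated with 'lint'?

2

Base: (deploy, d=0).
Iteration 1: edges from {deploy} -> (rollback, d=1), (verify, d=1).
Iteration 2: edges from {rollback,verify} -> (lint, d=2).
Iteration 3: no outgoing edges from {lint}; recursion stops.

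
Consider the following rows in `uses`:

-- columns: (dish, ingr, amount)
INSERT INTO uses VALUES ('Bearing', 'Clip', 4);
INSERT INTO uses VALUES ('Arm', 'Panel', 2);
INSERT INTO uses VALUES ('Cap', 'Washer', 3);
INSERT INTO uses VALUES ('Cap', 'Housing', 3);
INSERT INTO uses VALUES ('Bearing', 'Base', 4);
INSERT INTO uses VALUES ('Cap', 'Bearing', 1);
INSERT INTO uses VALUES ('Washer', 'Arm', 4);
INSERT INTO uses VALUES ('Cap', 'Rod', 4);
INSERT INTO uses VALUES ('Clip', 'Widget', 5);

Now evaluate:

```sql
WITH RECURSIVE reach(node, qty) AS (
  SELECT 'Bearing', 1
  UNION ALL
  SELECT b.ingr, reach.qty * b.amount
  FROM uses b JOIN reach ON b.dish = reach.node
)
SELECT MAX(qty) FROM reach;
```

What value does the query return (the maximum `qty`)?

Base: (Bearing, qty=1).
Iteration 1: components of {Bearing} -> Base = 1*4 = 4, Clip = 1*4 = 4.
Iteration 2: components of {Base,Clip} -> Widget = 4*5 = 20.
Iteration 3: no further components; recursion stops.
qty values: 1, 4, 4, 20; the maximum is 20.

20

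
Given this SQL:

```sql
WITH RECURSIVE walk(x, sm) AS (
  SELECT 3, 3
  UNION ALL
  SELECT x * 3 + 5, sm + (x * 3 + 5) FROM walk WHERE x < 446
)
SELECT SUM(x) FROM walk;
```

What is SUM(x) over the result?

Base: x=3, sm=3.
Iteration 1: 3 < 446 holds -> x = 3 * 3 + 5 = 14, sm = 3 + 14 = 17.
Iteration 2: 14 < 446 holds -> x = 14 * 3 + 5 = 47, sm = 17 + 47 = 64.
Iteration 3: 47 < 446 holds -> x = 47 * 3 + 5 = 146, sm = 64 + 146 = 210.
Iteration 4: 146 < 446 holds -> x = 146 * 3 + 5 = 443, sm = 210 + 443 = 653.
Iteration 5: 443 < 446 holds -> x = 443 * 3 + 5 = 1334, sm = 653 + 1334 = 1987.
Iteration 6: 1334 < 446 fails; recursion stops.
SUM(x) = 3 + 14 + 47 + 146 + 443 + 1334 = 1987.

1987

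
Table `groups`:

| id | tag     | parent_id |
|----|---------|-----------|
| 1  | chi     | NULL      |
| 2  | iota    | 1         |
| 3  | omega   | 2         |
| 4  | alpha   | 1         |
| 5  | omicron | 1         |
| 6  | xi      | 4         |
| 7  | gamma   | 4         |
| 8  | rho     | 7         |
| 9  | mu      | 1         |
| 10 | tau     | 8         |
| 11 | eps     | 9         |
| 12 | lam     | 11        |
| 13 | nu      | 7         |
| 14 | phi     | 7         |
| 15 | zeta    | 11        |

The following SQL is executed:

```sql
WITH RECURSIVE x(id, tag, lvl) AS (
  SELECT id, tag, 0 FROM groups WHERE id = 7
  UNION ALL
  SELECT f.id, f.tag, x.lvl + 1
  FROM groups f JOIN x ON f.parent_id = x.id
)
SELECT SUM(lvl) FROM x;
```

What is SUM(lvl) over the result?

Base: id=7 (gamma) at lvl 0.
Iteration 1: rows with parent_id in {7} -> rho (id 8, lvl 1), nu (id 13, lvl 1), phi (id 14, lvl 1).
Iteration 2: rows with parent_id in {8,13,14} -> tau (id 10, lvl 2).
Iteration 3: no rows with parent_id in {10}; recursion stops.
SUM(lvl) = 0 + 1 + 1 + 1 + 2 = 5.

5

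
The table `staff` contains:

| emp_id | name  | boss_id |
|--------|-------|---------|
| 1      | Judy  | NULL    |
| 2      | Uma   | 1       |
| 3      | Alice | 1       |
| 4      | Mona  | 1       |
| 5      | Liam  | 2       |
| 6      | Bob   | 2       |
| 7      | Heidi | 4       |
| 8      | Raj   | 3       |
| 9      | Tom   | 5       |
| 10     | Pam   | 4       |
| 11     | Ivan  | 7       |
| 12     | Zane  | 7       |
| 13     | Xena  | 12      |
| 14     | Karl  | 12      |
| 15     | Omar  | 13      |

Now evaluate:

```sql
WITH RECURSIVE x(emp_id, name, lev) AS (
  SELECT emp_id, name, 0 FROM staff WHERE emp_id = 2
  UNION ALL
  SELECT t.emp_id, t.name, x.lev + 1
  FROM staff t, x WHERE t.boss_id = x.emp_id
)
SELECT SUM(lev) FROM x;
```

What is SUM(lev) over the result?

4

Base: emp_id=2 (Uma) at lev 0.
Iteration 1: rows with boss_id in {2} -> Liam (id 5, lev 1), Bob (id 6, lev 1).
Iteration 2: rows with boss_id in {5,6} -> Tom (id 9, lev 2).
Iteration 3: no rows with boss_id in {9}; recursion stops.
SUM(lev) = 0 + 1 + 1 + 2 = 4.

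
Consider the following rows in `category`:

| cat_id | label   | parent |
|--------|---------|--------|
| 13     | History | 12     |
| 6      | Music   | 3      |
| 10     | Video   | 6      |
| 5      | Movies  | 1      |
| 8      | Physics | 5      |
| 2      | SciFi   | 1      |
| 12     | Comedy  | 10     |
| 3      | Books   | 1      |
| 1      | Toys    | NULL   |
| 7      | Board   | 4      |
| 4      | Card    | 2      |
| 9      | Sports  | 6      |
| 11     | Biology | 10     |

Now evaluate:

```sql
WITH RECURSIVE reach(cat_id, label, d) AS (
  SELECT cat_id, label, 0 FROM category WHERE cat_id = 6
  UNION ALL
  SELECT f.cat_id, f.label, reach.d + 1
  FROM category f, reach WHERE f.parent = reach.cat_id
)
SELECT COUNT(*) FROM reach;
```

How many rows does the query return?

6

Base: cat_id=6 (Music) at d 0.
Iteration 1: rows with parent in {6} -> Sports (id 9, d 1), Video (id 10, d 1).
Iteration 2: rows with parent in {9,10} -> Biology (id 11, d 2), Comedy (id 12, d 2).
Iteration 3: rows with parent in {11,12} -> History (id 13, d 3).
Iteration 4: no rows with parent in {13}; recursion stops.
Total rows emitted: 6.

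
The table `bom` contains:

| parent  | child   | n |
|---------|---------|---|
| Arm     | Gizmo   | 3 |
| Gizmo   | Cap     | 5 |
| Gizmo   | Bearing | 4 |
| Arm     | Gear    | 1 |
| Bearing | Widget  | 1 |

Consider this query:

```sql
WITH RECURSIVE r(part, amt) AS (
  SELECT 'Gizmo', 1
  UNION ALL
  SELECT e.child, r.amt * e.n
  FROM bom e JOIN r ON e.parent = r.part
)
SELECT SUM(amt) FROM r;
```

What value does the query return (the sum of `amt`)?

14

Base: (Gizmo, amt=1).
Iteration 1: components of {Gizmo} -> Bearing = 1*4 = 4, Cap = 1*5 = 5.
Iteration 2: components of {Bearing,Cap} -> Widget = 4*1 = 4.
Iteration 3: no further components; recursion stops.
SUM(amt) = 1 + 5 + 4 + 4 = 14.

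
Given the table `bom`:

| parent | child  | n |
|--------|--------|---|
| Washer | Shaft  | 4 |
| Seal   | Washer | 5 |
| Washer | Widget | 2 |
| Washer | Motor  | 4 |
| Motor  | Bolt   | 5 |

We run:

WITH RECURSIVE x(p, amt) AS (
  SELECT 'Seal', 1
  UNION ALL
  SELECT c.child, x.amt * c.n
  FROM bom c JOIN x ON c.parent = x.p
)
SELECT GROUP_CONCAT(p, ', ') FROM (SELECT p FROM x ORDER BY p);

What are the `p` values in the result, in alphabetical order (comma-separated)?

Base: (Seal, amt=1).
Iteration 1: components of {Seal} -> Washer = 1*5 = 5.
Iteration 2: components of {Washer} -> Motor = 5*4 = 20, Shaft = 5*4 = 20, Widget = 5*2 = 10.
Iteration 3: components of {Motor,Shaft,Widget} -> Bolt = 20*5 = 100.
Iteration 4: no further components; recursion stops.

Bolt, Motor, Seal, Shaft, Washer, Widget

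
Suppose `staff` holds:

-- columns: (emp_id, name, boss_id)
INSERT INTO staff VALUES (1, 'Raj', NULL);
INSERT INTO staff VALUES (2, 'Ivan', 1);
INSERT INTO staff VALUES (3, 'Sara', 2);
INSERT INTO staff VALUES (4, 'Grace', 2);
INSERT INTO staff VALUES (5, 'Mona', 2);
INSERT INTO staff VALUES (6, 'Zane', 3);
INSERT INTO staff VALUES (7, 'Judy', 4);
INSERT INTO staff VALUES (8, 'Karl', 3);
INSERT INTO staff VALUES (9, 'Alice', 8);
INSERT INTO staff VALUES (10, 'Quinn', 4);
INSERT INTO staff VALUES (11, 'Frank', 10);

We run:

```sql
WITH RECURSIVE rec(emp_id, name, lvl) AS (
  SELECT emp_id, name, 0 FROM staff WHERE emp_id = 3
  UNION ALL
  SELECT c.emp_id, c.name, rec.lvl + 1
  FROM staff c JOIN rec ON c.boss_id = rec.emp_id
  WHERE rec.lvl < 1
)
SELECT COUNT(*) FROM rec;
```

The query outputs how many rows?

3

Base: emp_id=3 (Sara) at lvl 0.
Iteration 1: rows with boss_id in {3} -> Zane (id 6, lvl 1), Karl (id 8, lvl 1).
Iteration 2: lvl < 1 fails for all current rows; recursion stops.
Total rows emitted: 3.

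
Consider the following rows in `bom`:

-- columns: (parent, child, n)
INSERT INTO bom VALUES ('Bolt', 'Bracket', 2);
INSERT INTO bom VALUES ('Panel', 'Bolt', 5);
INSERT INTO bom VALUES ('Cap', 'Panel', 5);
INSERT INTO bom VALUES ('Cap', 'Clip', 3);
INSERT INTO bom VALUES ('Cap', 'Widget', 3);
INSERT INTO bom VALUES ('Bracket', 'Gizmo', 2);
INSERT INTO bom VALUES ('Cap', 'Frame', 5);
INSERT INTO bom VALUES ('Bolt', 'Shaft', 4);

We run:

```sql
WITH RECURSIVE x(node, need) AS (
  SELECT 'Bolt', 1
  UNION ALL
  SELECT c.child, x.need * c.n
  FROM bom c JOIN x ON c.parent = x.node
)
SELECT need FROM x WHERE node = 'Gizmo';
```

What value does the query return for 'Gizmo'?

Base: (Bolt, need=1).
Iteration 1: components of {Bolt} -> Bracket = 1*2 = 2, Shaft = 1*4 = 4.
Iteration 2: components of {Bracket,Shaft} -> Gizmo = 2*2 = 4.
Iteration 3: no further components; recursion stops.

4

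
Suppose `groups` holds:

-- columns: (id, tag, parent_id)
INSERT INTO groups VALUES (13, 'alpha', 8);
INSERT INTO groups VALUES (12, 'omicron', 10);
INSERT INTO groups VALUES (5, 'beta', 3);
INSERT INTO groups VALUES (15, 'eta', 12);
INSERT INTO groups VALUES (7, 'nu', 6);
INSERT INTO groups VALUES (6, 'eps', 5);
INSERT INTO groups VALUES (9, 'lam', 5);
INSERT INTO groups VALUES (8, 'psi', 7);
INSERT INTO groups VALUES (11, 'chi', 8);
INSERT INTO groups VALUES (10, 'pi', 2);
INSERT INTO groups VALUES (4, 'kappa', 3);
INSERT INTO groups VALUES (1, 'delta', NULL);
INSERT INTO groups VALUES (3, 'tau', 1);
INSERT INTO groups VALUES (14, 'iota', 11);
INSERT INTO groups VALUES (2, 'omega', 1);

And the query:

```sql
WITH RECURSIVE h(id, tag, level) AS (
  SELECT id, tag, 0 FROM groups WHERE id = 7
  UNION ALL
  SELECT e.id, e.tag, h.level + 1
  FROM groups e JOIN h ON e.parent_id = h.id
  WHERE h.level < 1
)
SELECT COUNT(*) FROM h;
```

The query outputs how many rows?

Base: id=7 (nu) at level 0.
Iteration 1: rows with parent_id in {7} -> psi (id 8, level 1).
Iteration 2: level < 1 fails for all current rows; recursion stops.
Total rows emitted: 2.

2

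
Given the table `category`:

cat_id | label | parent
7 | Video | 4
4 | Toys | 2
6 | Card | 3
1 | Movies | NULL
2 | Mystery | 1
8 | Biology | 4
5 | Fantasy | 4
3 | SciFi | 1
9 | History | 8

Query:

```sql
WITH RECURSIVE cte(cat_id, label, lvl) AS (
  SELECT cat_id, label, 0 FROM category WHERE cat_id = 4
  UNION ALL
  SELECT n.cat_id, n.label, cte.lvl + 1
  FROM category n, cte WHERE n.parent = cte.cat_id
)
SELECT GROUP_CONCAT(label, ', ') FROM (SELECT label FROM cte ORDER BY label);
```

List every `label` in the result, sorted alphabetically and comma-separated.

Biology, Fantasy, History, Toys, Video

Base: cat_id=4 (Toys) at lvl 0.
Iteration 1: rows with parent in {4} -> Fantasy (id 5, lvl 1), Video (id 7, lvl 1), Biology (id 8, lvl 1).
Iteration 2: rows with parent in {5,7,8} -> History (id 9, lvl 2).
Iteration 3: no rows with parent in {9}; recursion stops.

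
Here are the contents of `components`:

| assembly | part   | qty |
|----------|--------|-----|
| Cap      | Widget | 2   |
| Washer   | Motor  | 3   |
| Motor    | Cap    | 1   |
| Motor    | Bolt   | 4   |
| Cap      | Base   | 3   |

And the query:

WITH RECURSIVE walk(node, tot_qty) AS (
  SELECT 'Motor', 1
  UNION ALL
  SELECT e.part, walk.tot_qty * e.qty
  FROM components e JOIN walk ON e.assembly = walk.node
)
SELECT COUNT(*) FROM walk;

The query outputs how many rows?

Base: (Motor, tot_qty=1).
Iteration 1: components of {Motor} -> Bolt = 1*4 = 4, Cap = 1*1 = 1.
Iteration 2: components of {Bolt,Cap} -> Base = 1*3 = 3, Widget = 1*2 = 2.
Iteration 3: no further components; recursion stops.
Total rows emitted: 5.

5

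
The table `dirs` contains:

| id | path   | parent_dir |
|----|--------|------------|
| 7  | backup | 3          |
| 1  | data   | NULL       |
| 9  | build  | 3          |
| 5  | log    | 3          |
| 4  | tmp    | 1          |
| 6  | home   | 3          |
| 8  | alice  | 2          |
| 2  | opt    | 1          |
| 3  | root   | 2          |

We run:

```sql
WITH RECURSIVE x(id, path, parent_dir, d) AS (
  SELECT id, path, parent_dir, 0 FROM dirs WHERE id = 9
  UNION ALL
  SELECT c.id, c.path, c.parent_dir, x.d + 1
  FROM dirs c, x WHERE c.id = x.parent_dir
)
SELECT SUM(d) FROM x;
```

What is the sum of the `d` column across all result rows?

6

Base: id=9 (build), parent_dir=3, d 0.
Iteration 1: join on id=3 -> root (id 3, parent_dir=2, d 1).
Iteration 2: join on id=2 -> opt (id 2, parent_dir=1, d 2).
Iteration 3: join on id=1 -> data (id 1, parent_dir=NULL, d 3).
Iteration 4: parent_dir is NULL; no match; recursion stops.
SUM(d) = 0 + 1 + 2 + 3 = 6.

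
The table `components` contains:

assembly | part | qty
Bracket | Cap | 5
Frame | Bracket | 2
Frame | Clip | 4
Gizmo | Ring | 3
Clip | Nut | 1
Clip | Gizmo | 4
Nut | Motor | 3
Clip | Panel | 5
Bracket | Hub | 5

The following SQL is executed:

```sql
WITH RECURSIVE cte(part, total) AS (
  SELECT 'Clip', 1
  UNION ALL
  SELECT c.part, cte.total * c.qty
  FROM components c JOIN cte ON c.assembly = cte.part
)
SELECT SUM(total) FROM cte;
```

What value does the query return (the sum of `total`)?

26

Base: (Clip, total=1).
Iteration 1: components of {Clip} -> Gizmo = 1*4 = 4, Nut = 1*1 = 1, Panel = 1*5 = 5.
Iteration 2: components of {Gizmo,Nut,Panel} -> Motor = 1*3 = 3, Ring = 4*3 = 12.
Iteration 3: no further components; recursion stops.
SUM(total) = 1 + 1 + 4 + 5 + 3 + 12 = 26.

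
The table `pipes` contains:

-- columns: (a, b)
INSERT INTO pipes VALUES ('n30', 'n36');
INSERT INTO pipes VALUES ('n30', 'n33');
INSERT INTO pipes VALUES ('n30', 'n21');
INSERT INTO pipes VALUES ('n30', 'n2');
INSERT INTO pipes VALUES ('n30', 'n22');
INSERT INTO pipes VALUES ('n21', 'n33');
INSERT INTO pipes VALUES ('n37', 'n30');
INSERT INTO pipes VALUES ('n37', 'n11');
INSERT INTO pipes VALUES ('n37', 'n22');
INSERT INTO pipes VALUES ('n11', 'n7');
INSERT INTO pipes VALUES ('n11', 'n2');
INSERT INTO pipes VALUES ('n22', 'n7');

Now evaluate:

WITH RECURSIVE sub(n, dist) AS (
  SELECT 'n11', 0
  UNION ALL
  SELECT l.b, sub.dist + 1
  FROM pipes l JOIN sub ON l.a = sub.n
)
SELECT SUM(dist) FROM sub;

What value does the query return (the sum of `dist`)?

2

Base: (n11, dist=0).
Iteration 1: edges from {n11} -> (n2, dist=1), (n7, dist=1).
Iteration 2: no outgoing edges from {n2,n7}; recursion stops.
SUM(dist) = 0 + 1 + 1 = 2.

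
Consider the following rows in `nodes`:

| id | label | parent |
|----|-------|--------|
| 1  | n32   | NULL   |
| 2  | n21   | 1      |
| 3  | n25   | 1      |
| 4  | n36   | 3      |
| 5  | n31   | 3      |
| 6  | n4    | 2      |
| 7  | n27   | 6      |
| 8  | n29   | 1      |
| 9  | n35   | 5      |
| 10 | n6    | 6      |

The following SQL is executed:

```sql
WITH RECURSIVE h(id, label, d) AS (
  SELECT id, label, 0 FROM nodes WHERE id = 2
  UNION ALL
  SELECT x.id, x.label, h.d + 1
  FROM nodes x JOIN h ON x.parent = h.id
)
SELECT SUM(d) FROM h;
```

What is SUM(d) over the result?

Base: id=2 (n21) at d 0.
Iteration 1: rows with parent in {2} -> n4 (id 6, d 1).
Iteration 2: rows with parent in {6} -> n27 (id 7, d 2), n6 (id 10, d 2).
Iteration 3: no rows with parent in {7,10}; recursion stops.
SUM(d) = 0 + 1 + 2 + 2 = 5.

5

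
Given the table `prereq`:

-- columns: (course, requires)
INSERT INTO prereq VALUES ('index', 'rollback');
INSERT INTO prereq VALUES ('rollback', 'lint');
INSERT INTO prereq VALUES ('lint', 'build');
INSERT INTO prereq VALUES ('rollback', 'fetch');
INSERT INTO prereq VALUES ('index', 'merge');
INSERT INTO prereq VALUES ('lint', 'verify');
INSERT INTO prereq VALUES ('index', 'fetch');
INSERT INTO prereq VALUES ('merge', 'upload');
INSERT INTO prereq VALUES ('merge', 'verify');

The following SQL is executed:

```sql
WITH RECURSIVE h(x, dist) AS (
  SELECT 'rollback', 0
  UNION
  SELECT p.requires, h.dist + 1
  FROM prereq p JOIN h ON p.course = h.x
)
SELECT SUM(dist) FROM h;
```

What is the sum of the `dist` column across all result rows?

6

Base: (rollback, dist=0).
Iteration 1: edges from {rollback} -> (fetch, dist=1), (lint, dist=1).
Iteration 2: edges from {fetch,lint} -> (build, dist=2), (verify, dist=2).
Iteration 3: no outgoing edges from {build,verify}; recursion stops.
SUM(dist) = 0 + 1 + 1 + 2 + 2 = 6.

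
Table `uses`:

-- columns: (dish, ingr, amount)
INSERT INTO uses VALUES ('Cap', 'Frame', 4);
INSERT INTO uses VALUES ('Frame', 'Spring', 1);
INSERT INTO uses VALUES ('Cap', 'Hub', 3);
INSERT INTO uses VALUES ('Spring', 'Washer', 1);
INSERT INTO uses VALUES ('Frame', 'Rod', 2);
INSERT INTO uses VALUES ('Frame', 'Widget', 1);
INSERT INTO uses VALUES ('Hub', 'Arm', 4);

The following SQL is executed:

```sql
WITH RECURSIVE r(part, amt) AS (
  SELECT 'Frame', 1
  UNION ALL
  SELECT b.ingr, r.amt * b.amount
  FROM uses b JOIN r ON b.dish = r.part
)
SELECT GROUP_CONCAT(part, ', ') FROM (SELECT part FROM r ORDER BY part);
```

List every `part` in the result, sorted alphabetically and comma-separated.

Frame, Rod, Spring, Washer, Widget

Base: (Frame, amt=1).
Iteration 1: components of {Frame} -> Rod = 1*2 = 2, Spring = 1*1 = 1, Widget = 1*1 = 1.
Iteration 2: components of {Rod,Spring,Widget} -> Washer = 1*1 = 1.
Iteration 3: no further components; recursion stops.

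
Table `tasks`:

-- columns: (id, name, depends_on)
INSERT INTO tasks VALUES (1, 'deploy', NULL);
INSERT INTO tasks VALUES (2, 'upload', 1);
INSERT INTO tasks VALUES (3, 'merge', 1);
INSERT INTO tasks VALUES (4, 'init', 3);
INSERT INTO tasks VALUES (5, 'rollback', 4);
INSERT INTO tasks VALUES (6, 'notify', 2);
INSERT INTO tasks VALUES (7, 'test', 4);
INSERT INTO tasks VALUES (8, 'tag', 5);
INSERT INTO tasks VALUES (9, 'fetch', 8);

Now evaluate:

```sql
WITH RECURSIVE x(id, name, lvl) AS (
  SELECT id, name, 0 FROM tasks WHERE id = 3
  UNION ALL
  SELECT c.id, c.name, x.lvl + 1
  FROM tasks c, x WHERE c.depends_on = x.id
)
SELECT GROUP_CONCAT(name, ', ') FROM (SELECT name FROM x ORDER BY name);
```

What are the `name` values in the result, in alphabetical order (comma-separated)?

Base: id=3 (merge) at lvl 0.
Iteration 1: rows with depends_on in {3} -> init (id 4, lvl 1).
Iteration 2: rows with depends_on in {4} -> rollback (id 5, lvl 2), test (id 7, lvl 2).
Iteration 3: rows with depends_on in {5,7} -> tag (id 8, lvl 3).
Iteration 4: rows with depends_on in {8} -> fetch (id 9, lvl 4).
Iteration 5: no rows with depends_on in {9}; recursion stops.

fetch, init, merge, rollback, tag, test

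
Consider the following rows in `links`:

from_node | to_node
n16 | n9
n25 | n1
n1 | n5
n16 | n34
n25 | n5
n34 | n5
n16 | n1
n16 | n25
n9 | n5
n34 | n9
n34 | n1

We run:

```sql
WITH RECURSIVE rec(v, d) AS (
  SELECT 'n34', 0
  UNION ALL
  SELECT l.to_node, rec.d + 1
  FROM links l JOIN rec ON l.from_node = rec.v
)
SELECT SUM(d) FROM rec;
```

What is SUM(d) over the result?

7

Base: (n34, d=0).
Iteration 1: edges from {n34} -> (n1, d=1), (n5, d=1), (n9, d=1).
Iteration 2: edges from {n1,n5,n9} -> (n5, d=2) x2. [UNION ALL keeps all 2 new rows, including repeats]
Iteration 3: no outgoing edges from {n5}; recursion stops.
SUM(d) = 0 + 1 + 1 + 1 + 2 + 2 = 7.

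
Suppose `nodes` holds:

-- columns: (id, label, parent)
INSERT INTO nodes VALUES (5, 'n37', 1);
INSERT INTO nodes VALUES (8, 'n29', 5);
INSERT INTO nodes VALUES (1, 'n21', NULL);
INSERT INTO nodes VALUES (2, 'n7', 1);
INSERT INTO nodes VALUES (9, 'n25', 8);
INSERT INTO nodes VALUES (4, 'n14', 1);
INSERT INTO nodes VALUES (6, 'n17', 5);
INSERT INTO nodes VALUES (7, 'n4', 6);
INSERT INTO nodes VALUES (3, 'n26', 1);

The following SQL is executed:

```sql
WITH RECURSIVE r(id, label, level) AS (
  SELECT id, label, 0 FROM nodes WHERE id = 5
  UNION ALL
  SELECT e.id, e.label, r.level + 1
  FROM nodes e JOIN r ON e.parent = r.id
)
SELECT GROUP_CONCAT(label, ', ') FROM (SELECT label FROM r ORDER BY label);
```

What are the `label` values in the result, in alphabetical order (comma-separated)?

Base: id=5 (n37) at level 0.
Iteration 1: rows with parent in {5} -> n17 (id 6, level 1), n29 (id 8, level 1).
Iteration 2: rows with parent in {6,8} -> n4 (id 7, level 2), n25 (id 9, level 2).
Iteration 3: no rows with parent in {7,9}; recursion stops.

n17, n25, n29, n37, n4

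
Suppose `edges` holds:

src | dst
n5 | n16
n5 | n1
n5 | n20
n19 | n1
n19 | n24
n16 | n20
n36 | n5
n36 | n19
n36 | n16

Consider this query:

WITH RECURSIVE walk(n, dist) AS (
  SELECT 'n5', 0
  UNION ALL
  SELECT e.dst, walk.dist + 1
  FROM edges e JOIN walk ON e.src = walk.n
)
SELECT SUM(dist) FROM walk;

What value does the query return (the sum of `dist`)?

5

Base: (n5, dist=0).
Iteration 1: edges from {n5} -> (n1, dist=1), (n16, dist=1), (n20, dist=1).
Iteration 2: edges from {n1,n16,n20} -> (n20, dist=2).
Iteration 3: no outgoing edges from {n20}; recursion stops.
SUM(dist) = 0 + 1 + 1 + 1 + 2 = 5.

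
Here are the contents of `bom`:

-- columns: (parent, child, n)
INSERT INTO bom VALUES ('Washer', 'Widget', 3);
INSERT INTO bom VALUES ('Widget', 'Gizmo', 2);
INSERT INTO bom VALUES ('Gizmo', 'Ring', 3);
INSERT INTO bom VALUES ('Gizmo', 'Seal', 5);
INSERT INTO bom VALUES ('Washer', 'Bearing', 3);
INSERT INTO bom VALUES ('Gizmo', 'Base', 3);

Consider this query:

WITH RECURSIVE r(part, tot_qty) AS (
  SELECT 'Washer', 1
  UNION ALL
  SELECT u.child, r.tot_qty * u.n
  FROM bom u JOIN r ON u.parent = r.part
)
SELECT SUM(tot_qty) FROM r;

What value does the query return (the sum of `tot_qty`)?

Base: (Washer, tot_qty=1).
Iteration 1: components of {Washer} -> Bearing = 1*3 = 3, Widget = 1*3 = 3.
Iteration 2: components of {Bearing,Widget} -> Gizmo = 3*2 = 6.
Iteration 3: components of {Gizmo} -> Base = 6*3 = 18, Ring = 6*3 = 18, Seal = 6*5 = 30.
Iteration 4: no further components; recursion stops.
SUM(tot_qty) = 1 + 3 + 3 + 6 + 18 + 30 + 18 = 79.

79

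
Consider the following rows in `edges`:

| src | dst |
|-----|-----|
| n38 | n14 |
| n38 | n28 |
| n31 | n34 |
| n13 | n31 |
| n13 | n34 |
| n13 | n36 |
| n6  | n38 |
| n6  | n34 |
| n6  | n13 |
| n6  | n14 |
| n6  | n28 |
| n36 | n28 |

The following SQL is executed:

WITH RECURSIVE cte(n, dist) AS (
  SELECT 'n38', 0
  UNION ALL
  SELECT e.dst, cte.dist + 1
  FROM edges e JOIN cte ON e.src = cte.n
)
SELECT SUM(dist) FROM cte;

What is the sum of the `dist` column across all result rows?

Base: (n38, dist=0).
Iteration 1: edges from {n38} -> (n14, dist=1), (n28, dist=1).
Iteration 2: no outgoing edges from {n14,n28}; recursion stops.
SUM(dist) = 0 + 1 + 1 = 2.

2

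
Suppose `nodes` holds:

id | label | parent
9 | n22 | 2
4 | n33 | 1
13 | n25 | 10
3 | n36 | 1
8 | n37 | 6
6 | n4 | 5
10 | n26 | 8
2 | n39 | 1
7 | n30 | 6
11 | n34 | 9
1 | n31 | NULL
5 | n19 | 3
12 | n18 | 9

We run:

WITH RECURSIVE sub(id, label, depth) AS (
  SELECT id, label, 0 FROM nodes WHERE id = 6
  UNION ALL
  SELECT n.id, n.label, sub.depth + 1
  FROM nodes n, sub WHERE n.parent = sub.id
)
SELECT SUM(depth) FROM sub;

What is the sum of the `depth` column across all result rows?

Base: id=6 (n4) at depth 0.
Iteration 1: rows with parent in {6} -> n30 (id 7, depth 1), n37 (id 8, depth 1).
Iteration 2: rows with parent in {7,8} -> n26 (id 10, depth 2).
Iteration 3: rows with parent in {10} -> n25 (id 13, depth 3).
Iteration 4: no rows with parent in {13}; recursion stops.
SUM(depth) = 0 + 1 + 1 + 2 + 3 = 7.

7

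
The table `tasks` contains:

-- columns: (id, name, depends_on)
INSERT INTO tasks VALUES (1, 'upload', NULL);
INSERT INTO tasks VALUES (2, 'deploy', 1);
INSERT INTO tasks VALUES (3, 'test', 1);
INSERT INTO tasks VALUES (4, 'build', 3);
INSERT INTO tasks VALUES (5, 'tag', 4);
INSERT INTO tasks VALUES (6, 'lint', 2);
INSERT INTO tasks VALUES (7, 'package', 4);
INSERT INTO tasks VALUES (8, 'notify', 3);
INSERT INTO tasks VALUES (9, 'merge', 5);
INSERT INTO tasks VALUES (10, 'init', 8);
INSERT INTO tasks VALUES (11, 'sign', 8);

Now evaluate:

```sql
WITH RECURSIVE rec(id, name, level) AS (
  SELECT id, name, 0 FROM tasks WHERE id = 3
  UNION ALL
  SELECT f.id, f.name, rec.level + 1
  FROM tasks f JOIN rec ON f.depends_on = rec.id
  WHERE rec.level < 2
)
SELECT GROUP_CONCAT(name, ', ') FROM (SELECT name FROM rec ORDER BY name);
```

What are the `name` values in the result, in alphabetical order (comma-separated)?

build, init, notify, package, sign, tag, test

Base: id=3 (test) at level 0.
Iteration 1: rows with depends_on in {3} -> build (id 4, level 1), notify (id 8, level 1).
Iteration 2: rows with depends_on in {4,8} -> tag (id 5, level 2), package (id 7, level 2), init (id 10, level 2), sign (id 11, level 2).
Iteration 3: level < 2 fails for all current rows; recursion stops.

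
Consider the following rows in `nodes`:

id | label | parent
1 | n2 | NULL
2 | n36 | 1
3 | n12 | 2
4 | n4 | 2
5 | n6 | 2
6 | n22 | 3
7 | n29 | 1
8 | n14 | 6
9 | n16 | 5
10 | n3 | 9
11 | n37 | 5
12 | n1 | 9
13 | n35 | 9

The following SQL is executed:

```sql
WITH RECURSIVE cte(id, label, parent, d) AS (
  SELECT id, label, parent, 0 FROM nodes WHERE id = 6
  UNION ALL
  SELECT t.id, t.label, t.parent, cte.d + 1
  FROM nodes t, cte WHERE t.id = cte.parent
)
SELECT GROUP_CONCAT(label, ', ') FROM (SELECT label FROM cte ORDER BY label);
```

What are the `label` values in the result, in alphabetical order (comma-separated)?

Base: id=6 (n22), parent=3, d 0.
Iteration 1: join on id=3 -> n12 (id 3, parent=2, d 1).
Iteration 2: join on id=2 -> n36 (id 2, parent=1, d 2).
Iteration 3: join on id=1 -> n2 (id 1, parent=NULL, d 3).
Iteration 4: parent is NULL; no match; recursion stops.

n12, n2, n22, n36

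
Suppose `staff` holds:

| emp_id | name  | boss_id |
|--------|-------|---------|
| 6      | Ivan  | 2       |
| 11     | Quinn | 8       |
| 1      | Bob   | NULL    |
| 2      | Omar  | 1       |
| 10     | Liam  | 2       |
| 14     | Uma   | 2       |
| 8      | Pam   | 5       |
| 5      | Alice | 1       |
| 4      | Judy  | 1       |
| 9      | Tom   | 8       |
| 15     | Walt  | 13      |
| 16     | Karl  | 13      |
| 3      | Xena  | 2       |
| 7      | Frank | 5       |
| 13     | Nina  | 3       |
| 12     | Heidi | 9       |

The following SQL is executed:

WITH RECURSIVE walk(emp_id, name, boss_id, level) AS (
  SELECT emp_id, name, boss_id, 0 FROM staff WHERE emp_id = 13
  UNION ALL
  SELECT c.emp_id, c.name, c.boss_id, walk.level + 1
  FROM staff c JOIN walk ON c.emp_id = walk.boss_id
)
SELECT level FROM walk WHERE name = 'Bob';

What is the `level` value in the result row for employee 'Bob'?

3

Base: emp_id=13 (Nina), boss_id=3, level 0.
Iteration 1: join on emp_id=3 -> Xena (id 3, boss_id=2, level 1).
Iteration 2: join on emp_id=2 -> Omar (id 2, boss_id=1, level 2).
Iteration 3: join on emp_id=1 -> Bob (id 1, boss_id=NULL, level 3).
Iteration 4: boss_id is NULL; no match; recursion stops.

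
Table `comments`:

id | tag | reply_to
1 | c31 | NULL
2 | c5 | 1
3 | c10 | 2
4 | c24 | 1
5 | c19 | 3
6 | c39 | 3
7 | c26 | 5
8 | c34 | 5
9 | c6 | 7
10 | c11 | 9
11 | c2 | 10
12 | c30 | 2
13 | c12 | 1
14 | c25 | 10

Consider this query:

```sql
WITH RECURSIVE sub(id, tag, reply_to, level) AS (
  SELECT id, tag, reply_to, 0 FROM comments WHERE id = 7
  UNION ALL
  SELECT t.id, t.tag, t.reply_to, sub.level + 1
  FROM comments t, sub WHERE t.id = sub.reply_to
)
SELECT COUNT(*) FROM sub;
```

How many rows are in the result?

Base: id=7 (c26), reply_to=5, level 0.
Iteration 1: join on id=5 -> c19 (id 5, reply_to=3, level 1).
Iteration 2: join on id=3 -> c10 (id 3, reply_to=2, level 2).
Iteration 3: join on id=2 -> c5 (id 2, reply_to=1, level 3).
Iteration 4: join on id=1 -> c31 (id 1, reply_to=NULL, level 4).
Iteration 5: reply_to is NULL; no match; recursion stops.
Total rows emitted: 5.

5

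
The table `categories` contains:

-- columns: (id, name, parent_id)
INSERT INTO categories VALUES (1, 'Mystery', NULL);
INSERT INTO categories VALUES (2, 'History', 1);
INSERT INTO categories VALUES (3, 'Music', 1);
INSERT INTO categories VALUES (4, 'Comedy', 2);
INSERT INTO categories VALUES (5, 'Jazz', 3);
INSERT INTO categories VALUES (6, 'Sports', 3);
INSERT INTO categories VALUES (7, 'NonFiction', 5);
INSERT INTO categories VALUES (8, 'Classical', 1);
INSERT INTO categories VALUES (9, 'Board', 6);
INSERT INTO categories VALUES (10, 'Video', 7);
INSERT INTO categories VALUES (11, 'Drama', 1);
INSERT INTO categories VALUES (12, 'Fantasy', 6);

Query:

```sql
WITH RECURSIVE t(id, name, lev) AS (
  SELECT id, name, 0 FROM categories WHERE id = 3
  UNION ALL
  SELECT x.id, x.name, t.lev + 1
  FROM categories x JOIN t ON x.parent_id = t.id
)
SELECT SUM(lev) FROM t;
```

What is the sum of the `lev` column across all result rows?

Base: id=3 (Music) at lev 0.
Iteration 1: rows with parent_id in {3} -> Jazz (id 5, lev 1), Sports (id 6, lev 1).
Iteration 2: rows with parent_id in {5,6} -> NonFiction (id 7, lev 2), Board (id 9, lev 2), Fantasy (id 12, lev 2).
Iteration 3: rows with parent_id in {7,9,12} -> Video (id 10, lev 3).
Iteration 4: no rows with parent_id in {10}; recursion stops.
SUM(lev) = 0 + 1 + 1 + 2 + 2 + 2 + 3 = 11.

11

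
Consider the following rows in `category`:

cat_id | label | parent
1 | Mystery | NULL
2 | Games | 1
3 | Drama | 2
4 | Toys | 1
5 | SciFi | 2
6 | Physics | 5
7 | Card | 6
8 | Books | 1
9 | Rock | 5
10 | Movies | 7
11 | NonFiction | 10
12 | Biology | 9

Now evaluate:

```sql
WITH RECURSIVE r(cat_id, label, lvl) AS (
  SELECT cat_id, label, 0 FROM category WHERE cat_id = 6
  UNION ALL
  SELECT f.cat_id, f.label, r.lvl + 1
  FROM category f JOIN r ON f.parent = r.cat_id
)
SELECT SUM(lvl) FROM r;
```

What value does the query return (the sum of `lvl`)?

6

Base: cat_id=6 (Physics) at lvl 0.
Iteration 1: rows with parent in {6} -> Card (id 7, lvl 1).
Iteration 2: rows with parent in {7} -> Movies (id 10, lvl 2).
Iteration 3: rows with parent in {10} -> NonFiction (id 11, lvl 3).
Iteration 4: no rows with parent in {11}; recursion stops.
SUM(lvl) = 0 + 1 + 2 + 3 = 6.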